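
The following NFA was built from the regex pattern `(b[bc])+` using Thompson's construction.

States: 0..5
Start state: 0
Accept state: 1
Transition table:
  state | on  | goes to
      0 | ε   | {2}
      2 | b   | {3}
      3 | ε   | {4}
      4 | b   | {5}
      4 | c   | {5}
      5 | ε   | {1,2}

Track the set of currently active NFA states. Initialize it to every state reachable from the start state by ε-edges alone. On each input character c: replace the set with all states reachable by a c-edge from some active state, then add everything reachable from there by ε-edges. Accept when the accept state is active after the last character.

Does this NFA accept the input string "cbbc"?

start: ε-closure({0}) = {0,2}
'c' @ 1: {}  — dead — no transitions
rest 'bbc' ignored (set empty)
after full input: {}  (accept=1 not in)

Answer: REJECT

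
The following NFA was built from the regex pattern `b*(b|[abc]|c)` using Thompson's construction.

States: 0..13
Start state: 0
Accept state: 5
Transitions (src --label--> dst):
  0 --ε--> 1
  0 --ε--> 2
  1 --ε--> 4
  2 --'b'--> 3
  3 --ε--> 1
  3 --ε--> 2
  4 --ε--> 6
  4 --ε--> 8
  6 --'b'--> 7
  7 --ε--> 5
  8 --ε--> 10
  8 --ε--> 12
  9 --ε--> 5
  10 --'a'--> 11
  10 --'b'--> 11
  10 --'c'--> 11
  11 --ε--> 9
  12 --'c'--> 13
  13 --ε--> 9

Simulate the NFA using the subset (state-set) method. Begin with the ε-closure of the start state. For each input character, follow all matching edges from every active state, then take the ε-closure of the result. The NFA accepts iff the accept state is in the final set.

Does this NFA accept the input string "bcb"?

Answer: REJECT

Steps:
start: ε-closure({0}) = {0,1,2,4,6,8,10,12}
'b' @ 1: {1,2,3,4,5,6,7,8,9,10,11,12}  (accept∈set)
'c' @ 2: {5,9,11,13}  (accept∈set)
'b' @ 3: {}  — no active states
after full input: {}  (accept=5 not in)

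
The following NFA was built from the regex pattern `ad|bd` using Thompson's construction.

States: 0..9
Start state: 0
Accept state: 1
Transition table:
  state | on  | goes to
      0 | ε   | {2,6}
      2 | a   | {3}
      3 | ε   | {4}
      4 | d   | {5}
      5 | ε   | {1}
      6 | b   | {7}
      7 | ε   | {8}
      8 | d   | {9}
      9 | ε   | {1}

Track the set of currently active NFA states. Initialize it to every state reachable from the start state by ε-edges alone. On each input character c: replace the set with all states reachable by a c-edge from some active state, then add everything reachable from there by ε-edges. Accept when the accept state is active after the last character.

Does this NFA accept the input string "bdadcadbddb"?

initial (ε-close {0}): {0,2,6}
'b' @ 1: {7,8}
'd' @ 2: {1,9}  (accept∈set)
'a' @ 3: {}  — state set empty
rest 'dcadbddb' ignored (set empty)
after full input: {}  (accept=1 not in)

Answer: REJECT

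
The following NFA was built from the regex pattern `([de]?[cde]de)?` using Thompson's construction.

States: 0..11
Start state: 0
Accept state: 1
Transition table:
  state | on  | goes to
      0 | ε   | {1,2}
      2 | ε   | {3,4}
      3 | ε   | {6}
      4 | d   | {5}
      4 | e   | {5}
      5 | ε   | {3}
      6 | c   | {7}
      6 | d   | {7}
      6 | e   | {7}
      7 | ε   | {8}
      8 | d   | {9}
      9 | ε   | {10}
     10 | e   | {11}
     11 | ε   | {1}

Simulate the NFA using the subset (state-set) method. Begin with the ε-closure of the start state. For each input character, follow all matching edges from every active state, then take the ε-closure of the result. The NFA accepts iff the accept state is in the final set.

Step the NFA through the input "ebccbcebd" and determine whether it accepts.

start: ε-closure({0}) = {0,1,2,3,4,6}
'e' @ 1: {3,5,6,7,8}
'b' @ 2: {}  — no active states
rest 'ccbcebd' ignored (set empty)
final: {}; accept 1 not in set

Answer: REJECT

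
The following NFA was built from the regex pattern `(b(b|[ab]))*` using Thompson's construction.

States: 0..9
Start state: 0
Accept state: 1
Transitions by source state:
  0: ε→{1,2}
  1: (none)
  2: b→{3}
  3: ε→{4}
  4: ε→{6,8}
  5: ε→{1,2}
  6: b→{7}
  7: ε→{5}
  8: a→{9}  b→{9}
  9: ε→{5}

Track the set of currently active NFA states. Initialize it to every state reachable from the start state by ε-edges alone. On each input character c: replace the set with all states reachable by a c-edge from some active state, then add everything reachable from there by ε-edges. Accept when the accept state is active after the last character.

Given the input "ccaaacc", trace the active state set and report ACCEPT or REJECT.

S₀ = ε-closure({0}) = {0,1,2}
'c' @ 1: {}  — dead — no transitions
rest 'caaacc' ignored (set empty)
after full input: {}  (accept=1 not in)

Answer: REJECT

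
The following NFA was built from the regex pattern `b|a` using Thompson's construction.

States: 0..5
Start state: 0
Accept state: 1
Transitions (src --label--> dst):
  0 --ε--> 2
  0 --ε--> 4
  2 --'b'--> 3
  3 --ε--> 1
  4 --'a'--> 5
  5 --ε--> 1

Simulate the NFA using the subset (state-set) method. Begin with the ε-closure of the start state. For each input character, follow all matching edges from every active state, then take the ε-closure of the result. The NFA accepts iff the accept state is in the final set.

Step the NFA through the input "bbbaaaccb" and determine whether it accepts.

start: ε-closure({0}) = {0,2,4}
'b' @ 1: {1,3}  ✓accept
'b' @ 2: {}  — no active states
rest 'baaaccb' ignored (set empty)
end set {} — state 1 not in

Answer: REJECT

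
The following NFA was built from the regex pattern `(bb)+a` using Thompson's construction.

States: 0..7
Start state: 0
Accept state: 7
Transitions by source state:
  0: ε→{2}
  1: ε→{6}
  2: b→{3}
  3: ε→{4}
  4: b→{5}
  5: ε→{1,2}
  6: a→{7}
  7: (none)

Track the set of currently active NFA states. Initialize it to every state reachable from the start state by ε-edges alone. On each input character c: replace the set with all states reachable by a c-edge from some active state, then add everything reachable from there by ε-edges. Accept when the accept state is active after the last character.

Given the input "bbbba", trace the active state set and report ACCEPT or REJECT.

Answer: ACCEPT

Trace:
initial (ε-close {0}): {0,2}
'b' @ 1: {3,4}
'b' @ 2: {1,2,5,6}
'b' @ 3: {3,4}
'b' @ 4: {1,2,5,6}
'a' @ 5: {7}  ✓accept
final: {7}; accept 7 in set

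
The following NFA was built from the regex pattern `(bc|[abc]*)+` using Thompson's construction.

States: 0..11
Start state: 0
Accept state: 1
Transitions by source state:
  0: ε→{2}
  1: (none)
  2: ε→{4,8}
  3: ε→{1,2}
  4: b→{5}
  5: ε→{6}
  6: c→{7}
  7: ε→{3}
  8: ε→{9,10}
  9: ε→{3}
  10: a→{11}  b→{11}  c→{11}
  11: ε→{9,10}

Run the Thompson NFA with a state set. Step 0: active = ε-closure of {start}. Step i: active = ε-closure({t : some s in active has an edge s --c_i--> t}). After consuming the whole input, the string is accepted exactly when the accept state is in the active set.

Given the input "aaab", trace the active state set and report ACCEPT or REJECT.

S₀ = ε-closure({0}) = {0,1,2,3,4,8,9,10}
'a' @ 1: {1,2,3,4,8,9,10,11}  ✓accept
'a' @ 2: {1,2,3,4,8,9,10,11}  ✓accept
'a' @ 3: {1,2,3,4,8,9,10,11}  ✓accept
'b' @ 4: {1,2,3,4,5,6,8,9,10,11}  ✓accept
final: {1,2,3,4,5,6,8,9,10,11}; accept 1 in set

Answer: ACCEPT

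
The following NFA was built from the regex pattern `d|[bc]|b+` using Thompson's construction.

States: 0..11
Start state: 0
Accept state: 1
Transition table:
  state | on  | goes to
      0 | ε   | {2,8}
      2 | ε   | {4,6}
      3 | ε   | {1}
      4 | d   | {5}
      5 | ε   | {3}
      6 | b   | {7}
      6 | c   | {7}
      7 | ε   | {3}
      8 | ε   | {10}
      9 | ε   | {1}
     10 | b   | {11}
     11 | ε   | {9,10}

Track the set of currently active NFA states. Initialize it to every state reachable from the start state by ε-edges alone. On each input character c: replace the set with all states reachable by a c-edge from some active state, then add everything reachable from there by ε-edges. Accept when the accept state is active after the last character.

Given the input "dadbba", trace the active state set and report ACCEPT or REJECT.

Answer: REJECT

Steps:
S₀ = ε-closure({0}) = {0,2,4,6,8,10}
'd' @ 1: {1,3,5}  ✓accept
'a' @ 2: {}  — state set empty
rest 'dbba' ignored (set empty)
end set {} — state 1 not in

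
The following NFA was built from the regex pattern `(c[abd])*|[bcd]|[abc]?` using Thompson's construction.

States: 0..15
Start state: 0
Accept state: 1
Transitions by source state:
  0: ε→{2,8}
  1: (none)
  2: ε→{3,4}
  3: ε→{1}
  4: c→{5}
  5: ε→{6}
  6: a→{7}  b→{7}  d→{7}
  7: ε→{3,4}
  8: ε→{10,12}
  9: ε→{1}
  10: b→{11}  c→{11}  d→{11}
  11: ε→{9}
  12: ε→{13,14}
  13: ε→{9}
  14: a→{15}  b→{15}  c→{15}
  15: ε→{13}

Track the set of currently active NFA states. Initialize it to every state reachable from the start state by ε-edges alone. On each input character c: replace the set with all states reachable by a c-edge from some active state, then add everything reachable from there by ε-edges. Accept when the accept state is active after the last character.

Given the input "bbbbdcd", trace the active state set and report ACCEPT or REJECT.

S₀ = ε-closure({0}) = {0,1,2,3,4,8,9,10,12,13,14}
'b' @ 1: {1,9,11,13,15}  (accept∈set)
'b' @ 2: {}  — state set empty
rest 'bbdcd' ignored (set empty)
after full input: {}  (accept=1 not in)

Answer: REJECT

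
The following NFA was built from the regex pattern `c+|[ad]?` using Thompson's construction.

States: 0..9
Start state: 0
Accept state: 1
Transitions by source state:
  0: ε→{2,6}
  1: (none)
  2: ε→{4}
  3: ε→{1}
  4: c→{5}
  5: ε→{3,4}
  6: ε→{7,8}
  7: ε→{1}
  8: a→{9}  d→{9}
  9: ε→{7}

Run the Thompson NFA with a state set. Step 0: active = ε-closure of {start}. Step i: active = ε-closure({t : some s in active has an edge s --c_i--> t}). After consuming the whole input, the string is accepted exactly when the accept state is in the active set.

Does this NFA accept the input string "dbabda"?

initial (ε-close {0}): {0,1,2,4,6,7,8}
'd' @ 1: {1,7,9}  (accept∈set)
'b' @ 2: {}  — state set empty
rest 'abda' ignored (set empty)
final: {}; accept 1 not in set

Answer: REJECT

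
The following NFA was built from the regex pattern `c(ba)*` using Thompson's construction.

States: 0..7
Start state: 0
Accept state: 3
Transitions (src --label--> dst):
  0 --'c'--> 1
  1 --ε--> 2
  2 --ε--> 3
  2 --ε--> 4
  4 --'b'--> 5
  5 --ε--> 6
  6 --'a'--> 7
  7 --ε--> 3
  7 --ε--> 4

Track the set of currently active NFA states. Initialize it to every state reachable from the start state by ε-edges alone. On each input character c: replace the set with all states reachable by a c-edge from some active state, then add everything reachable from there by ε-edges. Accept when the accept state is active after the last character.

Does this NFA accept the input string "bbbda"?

start: ε-closure({0}) = {0}
'b' @ 1: {}  — dead — no transitions
rest 'bbda' ignored (set empty)
final: {}; accept 3 not in set

Answer: REJECT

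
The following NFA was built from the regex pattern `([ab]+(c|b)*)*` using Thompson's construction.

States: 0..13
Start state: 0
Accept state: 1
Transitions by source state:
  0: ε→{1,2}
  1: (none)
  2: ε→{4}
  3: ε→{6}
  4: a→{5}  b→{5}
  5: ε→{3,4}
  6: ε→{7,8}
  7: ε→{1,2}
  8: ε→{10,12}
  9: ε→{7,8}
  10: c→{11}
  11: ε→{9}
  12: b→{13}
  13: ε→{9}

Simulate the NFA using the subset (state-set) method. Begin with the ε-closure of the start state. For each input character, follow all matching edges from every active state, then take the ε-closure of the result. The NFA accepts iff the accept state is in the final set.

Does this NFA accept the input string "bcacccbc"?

Answer: ACCEPT

Derivation:
start: ε-closure({0}) = {0,1,2,4}
'b' @ 1: {1,2,3,4,5,6,7,8,10,12}  ✓accept
'c' @ 2: {1,2,4,7,8,9,10,11,12}  ✓accept
'a' @ 3: {1,2,3,4,5,6,7,8,10,12}  ✓accept
'c' @ 4: {1,2,4,7,8,9,10,11,12}  ✓accept
'c' @ 5: {1,2,4,7,8,9,10,11,12}  ✓accept
'c' @ 6: {1,2,4,7,8,9,10,11,12}  ✓accept
'b' @ 7: {1,2,3,4,5,6,7,8,9,10,12,13}  ✓accept
'c' @ 8: {1,2,4,7,8,9,10,11,12}  ✓accept
final: {1,2,4,7,8,9,10,11,12}; accept 1 in set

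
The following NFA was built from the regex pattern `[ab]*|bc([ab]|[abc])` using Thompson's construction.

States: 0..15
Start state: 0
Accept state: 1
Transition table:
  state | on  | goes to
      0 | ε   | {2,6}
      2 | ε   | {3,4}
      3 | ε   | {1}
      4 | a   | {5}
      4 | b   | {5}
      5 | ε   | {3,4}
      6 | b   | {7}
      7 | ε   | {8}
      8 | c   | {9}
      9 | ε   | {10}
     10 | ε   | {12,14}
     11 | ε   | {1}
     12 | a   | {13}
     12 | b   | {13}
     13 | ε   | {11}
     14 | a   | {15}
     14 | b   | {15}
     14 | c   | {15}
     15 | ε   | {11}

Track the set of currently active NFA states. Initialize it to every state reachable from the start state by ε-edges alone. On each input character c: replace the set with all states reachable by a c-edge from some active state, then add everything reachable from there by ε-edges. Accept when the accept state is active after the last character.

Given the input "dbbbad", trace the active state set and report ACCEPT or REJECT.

Answer: REJECT

Derivation:
initial (ε-close {0}): {0,1,2,3,4,6}
'd' @ 1: {}  — state set empty
rest 'bbbad' ignored (set empty)
final: {}; accept 1 not in set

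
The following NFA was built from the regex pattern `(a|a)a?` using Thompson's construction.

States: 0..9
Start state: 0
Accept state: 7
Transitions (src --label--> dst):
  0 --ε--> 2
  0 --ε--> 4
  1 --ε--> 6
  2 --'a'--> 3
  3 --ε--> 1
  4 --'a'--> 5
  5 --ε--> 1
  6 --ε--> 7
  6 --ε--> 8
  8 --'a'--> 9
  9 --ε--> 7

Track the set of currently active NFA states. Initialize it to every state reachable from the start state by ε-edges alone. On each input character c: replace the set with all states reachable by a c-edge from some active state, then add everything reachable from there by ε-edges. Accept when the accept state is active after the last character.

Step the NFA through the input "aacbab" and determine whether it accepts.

S₀ = ε-closure({0}) = {0,2,4}
'a' @ 1: {1,3,5,6,7,8}  ✓accept
'a' @ 2: {7,9}  ✓accept
'c' @ 3: {}  — state set empty
rest 'bab' ignored (set empty)
final: {}; accept 7 not in set

Answer: REJECT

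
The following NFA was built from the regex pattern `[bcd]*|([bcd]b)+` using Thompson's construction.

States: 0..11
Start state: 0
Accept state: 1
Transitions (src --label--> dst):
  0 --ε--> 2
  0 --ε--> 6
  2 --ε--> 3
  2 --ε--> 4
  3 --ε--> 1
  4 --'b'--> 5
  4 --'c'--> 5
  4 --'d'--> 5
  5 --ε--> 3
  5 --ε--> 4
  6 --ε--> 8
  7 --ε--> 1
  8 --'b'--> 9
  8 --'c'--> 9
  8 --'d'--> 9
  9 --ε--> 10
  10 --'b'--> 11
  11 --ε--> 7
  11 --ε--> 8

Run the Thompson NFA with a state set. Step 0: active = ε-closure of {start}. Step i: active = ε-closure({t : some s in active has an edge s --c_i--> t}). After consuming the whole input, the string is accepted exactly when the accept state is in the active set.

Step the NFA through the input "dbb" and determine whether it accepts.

initial (ε-close {0}): {0,1,2,3,4,6,8}
'd' @ 1: {1,3,4,5,9,10}  [accepting]
'b' @ 2: {1,3,4,5,7,8,11}  [accepting]
'b' @ 3: {1,3,4,5,9,10}  [accepting]
final: {1,3,4,5,9,10}; accept 1 in set

Answer: ACCEPT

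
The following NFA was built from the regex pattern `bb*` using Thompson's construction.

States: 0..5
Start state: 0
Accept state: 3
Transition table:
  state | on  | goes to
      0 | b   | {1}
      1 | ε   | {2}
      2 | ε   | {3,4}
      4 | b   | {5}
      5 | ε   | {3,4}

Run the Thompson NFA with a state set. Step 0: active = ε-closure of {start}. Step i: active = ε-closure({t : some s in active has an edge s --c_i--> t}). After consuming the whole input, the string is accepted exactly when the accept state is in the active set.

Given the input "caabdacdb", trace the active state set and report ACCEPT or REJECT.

Answer: REJECT

Steps:
S₀ = ε-closure({0}) = {0}
'c' @ 1: {}  — dead — no transitions
rest 'aabdacdb' ignored (set empty)
final: {}; accept 3 not in set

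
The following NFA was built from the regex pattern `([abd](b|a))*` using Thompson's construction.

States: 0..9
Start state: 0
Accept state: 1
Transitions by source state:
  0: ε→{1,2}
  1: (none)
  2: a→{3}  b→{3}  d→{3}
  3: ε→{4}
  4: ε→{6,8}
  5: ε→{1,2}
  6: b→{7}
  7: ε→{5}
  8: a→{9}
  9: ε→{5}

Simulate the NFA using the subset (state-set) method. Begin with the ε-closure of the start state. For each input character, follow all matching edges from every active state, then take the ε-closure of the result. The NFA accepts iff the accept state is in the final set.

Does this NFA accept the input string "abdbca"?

start: ε-closure({0}) = {0,1,2}
'a' @ 1: {3,4,6,8}
'b' @ 2: {1,2,5,7}  (accept∈set)
'd' @ 3: {3,4,6,8}
'b' @ 4: {1,2,5,7}  (accept∈set)
'c' @ 5: {}  — no active states
rest 'a' ignored (set empty)
end set {} — state 1 not in

Answer: REJECT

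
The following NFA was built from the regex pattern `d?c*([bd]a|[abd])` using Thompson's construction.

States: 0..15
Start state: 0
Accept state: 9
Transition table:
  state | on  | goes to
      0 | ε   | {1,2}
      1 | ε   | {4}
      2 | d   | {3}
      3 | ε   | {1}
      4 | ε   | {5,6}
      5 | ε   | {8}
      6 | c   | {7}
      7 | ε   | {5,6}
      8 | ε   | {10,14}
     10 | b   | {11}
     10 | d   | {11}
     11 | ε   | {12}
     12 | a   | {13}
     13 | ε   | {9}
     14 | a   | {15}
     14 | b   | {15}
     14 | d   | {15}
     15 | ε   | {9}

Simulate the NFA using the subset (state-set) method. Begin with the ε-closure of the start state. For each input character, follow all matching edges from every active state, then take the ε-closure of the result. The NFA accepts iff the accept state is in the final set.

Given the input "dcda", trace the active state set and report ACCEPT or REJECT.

Answer: ACCEPT

Trace:
start: ε-closure({0}) = {0,1,2,4,5,6,8,10,14}
'd' @ 1: {1,3,4,5,6,8,9,10,11,12,14,15}  ✓accept
'c' @ 2: {5,6,7,8,10,14}
'd' @ 3: {9,11,12,15}  ✓accept
'a' @ 4: {9,13}  ✓accept
after full input: {9,13}  (accept=9 in)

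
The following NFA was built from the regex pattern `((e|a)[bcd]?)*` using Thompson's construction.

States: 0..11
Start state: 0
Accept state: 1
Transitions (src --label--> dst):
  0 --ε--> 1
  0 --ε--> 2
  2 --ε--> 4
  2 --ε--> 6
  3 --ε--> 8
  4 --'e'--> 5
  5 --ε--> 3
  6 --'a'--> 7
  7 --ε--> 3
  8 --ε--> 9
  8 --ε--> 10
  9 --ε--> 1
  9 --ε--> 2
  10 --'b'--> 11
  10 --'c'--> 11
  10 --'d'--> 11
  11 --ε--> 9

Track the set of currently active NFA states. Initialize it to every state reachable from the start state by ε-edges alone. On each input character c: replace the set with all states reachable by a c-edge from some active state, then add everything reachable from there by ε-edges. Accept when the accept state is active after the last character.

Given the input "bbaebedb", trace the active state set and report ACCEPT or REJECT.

S₀ = ε-closure({0}) = {0,1,2,4,6}
'b' @ 1: {}  — dead — no transitions
rest 'baebedb' ignored (set empty)
end set {} — state 1 not in

Answer: REJECT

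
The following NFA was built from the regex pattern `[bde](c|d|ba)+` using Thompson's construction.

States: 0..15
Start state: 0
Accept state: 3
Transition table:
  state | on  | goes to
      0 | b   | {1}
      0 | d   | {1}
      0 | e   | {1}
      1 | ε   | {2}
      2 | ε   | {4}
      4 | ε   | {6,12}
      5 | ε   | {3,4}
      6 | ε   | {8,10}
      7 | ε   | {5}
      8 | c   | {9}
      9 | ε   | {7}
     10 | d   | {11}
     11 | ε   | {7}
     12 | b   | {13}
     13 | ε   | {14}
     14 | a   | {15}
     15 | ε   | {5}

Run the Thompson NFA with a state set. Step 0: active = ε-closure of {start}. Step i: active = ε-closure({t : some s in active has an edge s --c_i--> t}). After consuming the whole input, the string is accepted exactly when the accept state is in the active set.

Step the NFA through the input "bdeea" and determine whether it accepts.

Answer: REJECT

Derivation:
start: ε-closure({0}) = {0}
'b' @ 1: {1,2,4,6,8,10,12}
'd' @ 2: {3,4,5,6,7,8,10,11,12}  [accepting]
'e' @ 3: {}  — state set empty
rest 'ea' ignored (set empty)
after full input: {}  (accept=3 not in)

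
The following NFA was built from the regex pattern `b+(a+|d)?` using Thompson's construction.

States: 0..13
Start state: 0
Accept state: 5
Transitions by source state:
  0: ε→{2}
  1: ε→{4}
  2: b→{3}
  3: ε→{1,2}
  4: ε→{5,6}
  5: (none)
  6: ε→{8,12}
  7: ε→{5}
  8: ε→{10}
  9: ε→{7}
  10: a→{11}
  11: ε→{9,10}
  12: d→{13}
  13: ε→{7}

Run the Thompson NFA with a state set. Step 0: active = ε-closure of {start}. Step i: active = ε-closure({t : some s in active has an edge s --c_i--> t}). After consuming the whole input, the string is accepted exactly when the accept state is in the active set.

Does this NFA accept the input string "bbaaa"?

initial (ε-close {0}): {0,2}
'b' @ 1: {1,2,3,4,5,6,8,10,12}  ✓accept
'b' @ 2: {1,2,3,4,5,6,8,10,12}  ✓accept
'a' @ 3: {5,7,9,10,11}  ✓accept
'a' @ 4: {5,7,9,10,11}  ✓accept
'a' @ 5: {5,7,9,10,11}  ✓accept
end set {5,7,9,10,11} — state 5 in

Answer: ACCEPT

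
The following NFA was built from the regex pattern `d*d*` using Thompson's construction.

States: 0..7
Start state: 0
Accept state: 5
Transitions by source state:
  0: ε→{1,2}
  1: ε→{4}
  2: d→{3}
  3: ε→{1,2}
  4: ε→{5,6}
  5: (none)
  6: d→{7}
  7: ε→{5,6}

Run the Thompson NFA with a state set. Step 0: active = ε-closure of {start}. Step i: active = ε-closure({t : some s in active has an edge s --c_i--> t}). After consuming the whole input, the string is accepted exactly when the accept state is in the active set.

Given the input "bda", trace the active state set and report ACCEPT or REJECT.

S₀ = ε-closure({0}) = {0,1,2,4,5,6}
'b' @ 1: {}  — no active states
rest 'da' ignored (set empty)
end set {} — state 5 not in

Answer: REJECT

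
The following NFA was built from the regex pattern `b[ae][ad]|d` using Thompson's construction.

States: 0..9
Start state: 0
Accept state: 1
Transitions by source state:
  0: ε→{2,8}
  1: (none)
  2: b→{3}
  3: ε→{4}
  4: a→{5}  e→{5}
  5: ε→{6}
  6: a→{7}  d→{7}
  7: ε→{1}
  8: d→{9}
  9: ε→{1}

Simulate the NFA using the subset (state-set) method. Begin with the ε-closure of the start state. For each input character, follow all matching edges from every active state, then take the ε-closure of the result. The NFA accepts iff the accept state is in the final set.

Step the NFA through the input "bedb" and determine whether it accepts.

start: ε-closure({0}) = {0,2,8}
'b' @ 1: {3,4}
'e' @ 2: {5,6}
'd' @ 3: {1,7}  ✓accept
'b' @ 4: {}  — state set empty
end set {} — state 1 not in

Answer: REJECT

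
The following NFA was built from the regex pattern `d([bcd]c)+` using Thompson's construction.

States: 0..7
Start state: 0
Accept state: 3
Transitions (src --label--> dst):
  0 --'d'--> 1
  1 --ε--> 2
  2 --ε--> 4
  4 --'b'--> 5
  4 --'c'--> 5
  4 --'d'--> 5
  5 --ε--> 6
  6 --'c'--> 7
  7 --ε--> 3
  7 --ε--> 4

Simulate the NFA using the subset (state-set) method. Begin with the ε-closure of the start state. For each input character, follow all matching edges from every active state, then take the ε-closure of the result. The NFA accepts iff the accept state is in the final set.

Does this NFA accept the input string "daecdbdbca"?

initial (ε-close {0}): {0}
'd' @ 1: {1,2,4}
'a' @ 2: {}  — state set empty
rest 'ecdbdbca' ignored (set empty)
final: {}; accept 3 not in set

Answer: REJECT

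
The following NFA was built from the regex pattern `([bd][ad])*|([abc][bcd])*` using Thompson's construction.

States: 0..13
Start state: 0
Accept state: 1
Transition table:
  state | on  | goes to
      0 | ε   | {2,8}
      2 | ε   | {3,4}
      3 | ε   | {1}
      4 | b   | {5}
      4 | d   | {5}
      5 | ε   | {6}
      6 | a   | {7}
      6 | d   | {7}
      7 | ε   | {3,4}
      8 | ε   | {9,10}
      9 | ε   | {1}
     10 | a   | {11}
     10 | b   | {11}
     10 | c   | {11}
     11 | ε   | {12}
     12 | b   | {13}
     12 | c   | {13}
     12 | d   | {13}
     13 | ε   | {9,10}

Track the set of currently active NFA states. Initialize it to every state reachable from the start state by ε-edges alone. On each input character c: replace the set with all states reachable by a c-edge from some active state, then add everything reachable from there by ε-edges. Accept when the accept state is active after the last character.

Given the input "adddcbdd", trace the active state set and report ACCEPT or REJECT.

Answer: REJECT

Steps:
S₀ = ε-closure({0}) = {0,1,2,3,4,8,9,10}
'a' @ 1: {11,12}
'd' @ 2: {1,9,10,13}  [accepting]
'd' @ 3: {}  — state set empty
rest 'dcbdd' ignored (set empty)
after full input: {}  (accept=1 not in)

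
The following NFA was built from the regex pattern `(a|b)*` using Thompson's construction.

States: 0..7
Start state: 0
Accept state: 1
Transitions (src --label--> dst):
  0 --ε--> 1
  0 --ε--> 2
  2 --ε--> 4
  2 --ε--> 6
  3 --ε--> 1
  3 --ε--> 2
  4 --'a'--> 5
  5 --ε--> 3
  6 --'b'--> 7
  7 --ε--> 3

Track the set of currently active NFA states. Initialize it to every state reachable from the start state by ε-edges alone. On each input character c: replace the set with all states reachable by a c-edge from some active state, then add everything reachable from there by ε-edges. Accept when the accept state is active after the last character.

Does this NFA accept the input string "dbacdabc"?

Answer: REJECT

Steps:
S₀ = ε-closure({0}) = {0,1,2,4,6}
'd' @ 1: {}  — dead — no transitions
rest 'bacdabc' ignored (set empty)
end set {} — state 1 not in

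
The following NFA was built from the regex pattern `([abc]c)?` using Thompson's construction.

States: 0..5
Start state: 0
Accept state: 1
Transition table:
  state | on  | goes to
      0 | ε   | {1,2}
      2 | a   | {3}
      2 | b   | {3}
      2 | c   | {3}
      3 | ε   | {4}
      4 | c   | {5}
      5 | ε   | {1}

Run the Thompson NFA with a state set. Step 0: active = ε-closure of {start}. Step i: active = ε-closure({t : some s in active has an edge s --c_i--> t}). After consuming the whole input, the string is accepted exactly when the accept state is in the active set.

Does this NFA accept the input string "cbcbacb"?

initial (ε-close {0}): {0,1,2}
'c' @ 1: {3,4}
'b' @ 2: {}  — no active states
rest 'cbacb' ignored (set empty)
after full input: {}  (accept=1 not in)

Answer: REJECT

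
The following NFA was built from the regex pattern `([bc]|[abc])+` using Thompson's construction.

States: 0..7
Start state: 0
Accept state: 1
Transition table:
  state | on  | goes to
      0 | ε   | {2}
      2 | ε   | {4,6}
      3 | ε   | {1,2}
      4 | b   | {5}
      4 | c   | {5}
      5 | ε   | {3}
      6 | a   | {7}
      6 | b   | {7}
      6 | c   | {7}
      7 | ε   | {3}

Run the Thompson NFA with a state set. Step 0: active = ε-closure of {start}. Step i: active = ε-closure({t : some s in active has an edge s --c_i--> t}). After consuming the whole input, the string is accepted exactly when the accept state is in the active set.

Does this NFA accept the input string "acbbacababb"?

S₀ = ε-closure({0}) = {0,2,4,6}
'a' @ 1: {1,2,3,4,6,7}  [accepting]
'c' @ 2: {1,2,3,4,5,6,7}  [accepting]
'b' @ 3: {1,2,3,4,5,6,7}  [accepting]
'b' @ 4: {1,2,3,4,5,6,7}  [accepting]
'a' @ 5: {1,2,3,4,6,7}  [accepting]
'c' @ 6: {1,2,3,4,5,6,7}  [accepting]
'a' @ 7: {1,2,3,4,6,7}  [accepting]
'b' @ 8: {1,2,3,4,5,6,7}  [accepting]
'a' @ 9: {1,2,3,4,6,7}  [accepting]
'b' @ 10: {1,2,3,4,5,6,7}  [accepting]
'b' @ 11: {1,2,3,4,5,6,7}  [accepting]
end set {1,2,3,4,5,6,7} — state 1 in

Answer: ACCEPT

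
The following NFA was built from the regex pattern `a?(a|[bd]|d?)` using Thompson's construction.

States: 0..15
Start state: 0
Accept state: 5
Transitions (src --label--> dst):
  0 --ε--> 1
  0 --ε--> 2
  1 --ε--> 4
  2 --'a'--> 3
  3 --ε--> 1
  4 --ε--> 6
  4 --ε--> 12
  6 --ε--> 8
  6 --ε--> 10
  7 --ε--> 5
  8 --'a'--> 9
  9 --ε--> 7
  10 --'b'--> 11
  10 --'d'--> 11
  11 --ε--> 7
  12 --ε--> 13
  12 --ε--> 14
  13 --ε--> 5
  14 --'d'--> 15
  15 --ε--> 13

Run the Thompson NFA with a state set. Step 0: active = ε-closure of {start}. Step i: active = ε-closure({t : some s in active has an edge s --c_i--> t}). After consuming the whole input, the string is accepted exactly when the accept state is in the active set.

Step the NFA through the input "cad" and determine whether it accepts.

start: ε-closure({0}) = {0,1,2,4,5,6,8,10,12,13,14}
'c' @ 1: {}  — state set empty
rest 'ad' ignored (set empty)
after full input: {}  (accept=5 not in)

Answer: REJECT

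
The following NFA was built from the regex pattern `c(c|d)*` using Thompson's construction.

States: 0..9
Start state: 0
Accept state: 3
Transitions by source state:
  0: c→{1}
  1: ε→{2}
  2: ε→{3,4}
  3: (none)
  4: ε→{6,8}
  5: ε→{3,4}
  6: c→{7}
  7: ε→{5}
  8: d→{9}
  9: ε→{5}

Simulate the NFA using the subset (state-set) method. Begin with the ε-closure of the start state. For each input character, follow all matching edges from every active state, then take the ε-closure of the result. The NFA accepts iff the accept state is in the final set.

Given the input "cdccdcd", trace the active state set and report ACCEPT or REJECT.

start: ε-closure({0}) = {0}
'c' @ 1: {1,2,3,4,6,8}  [accepting]
'd' @ 2: {3,4,5,6,8,9}  [accepting]
'c' @ 3: {3,4,5,6,7,8}  [accepting]
'c' @ 4: {3,4,5,6,7,8}  [accepting]
'd' @ 5: {3,4,5,6,8,9}  [accepting]
'c' @ 6: {3,4,5,6,7,8}  [accepting]
'd' @ 7: {3,4,5,6,8,9}  [accepting]
end set {3,4,5,6,8,9} — state 3 in

Answer: ACCEPT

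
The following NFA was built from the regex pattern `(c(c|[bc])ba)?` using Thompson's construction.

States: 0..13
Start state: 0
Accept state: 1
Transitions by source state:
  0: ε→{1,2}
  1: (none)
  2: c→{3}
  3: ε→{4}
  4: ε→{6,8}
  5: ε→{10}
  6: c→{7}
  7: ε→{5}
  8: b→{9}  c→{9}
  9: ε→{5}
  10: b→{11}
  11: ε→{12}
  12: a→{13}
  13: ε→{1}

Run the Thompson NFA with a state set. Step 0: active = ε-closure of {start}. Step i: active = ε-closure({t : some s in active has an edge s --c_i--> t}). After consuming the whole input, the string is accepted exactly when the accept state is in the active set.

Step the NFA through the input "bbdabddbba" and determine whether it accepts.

initial (ε-close {0}): {0,1,2}
'b' @ 1: {}  — dead — no transitions
rest 'bdabddbba' ignored (set empty)
final: {}; accept 1 not in set

Answer: REJECT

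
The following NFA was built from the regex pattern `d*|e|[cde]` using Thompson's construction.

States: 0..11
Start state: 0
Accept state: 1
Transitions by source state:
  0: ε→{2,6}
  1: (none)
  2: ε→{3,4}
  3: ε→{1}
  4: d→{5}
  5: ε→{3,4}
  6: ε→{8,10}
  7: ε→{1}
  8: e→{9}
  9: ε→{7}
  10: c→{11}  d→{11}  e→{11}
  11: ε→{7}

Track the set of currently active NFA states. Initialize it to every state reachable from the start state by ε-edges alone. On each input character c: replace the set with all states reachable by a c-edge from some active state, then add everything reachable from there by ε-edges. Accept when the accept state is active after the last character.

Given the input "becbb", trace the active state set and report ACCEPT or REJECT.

Answer: REJECT

Steps:
S₀ = ε-closure({0}) = {0,1,2,3,4,6,8,10}
'b' @ 1: {}  — no active states
rest 'ecbb' ignored (set empty)
end set {} — state 1 not in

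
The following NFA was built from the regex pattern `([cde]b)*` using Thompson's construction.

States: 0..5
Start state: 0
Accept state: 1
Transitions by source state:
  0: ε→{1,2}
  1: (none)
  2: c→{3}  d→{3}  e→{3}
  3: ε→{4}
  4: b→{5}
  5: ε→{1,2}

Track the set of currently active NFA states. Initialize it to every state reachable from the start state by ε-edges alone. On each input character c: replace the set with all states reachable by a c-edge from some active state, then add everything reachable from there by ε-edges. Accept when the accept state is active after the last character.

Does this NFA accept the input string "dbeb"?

Answer: ACCEPT

Derivation:
S₀ = ε-closure({0}) = {0,1,2}
'd' @ 1: {3,4}
'b' @ 2: {1,2,5}  (accept∈set)
'e' @ 3: {3,4}
'b' @ 4: {1,2,5}  (accept∈set)
end set {1,2,5} — state 1 in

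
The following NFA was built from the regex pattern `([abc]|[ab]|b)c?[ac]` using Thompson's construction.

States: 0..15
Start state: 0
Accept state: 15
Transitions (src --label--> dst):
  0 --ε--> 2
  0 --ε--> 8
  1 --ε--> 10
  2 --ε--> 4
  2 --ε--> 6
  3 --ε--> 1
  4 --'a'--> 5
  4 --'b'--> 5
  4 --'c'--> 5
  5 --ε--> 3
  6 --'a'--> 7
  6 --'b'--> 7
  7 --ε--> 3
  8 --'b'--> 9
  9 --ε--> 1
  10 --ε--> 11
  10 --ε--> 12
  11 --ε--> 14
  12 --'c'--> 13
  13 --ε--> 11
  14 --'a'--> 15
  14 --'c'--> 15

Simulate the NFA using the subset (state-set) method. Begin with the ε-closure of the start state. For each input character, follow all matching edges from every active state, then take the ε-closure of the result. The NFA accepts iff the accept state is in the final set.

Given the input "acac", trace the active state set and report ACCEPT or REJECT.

S₀ = ε-closure({0}) = {0,2,4,6,8}
'a' @ 1: {1,3,5,7,10,11,12,14}
'c' @ 2: {11,13,14,15}  [accepting]
'a' @ 3: {15}  [accepting]
'c' @ 4: {}  — state set empty
end set {} — state 15 not in

Answer: REJECT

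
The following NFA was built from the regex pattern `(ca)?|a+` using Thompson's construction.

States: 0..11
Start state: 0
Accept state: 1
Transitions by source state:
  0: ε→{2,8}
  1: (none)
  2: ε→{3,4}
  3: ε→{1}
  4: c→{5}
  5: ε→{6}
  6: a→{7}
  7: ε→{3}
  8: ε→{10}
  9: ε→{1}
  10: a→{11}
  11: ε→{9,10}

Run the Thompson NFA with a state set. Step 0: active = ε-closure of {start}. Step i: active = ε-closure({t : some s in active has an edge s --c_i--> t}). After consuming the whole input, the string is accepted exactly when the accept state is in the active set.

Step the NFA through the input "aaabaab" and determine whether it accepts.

Answer: REJECT

Derivation:
S₀ = ε-closure({0}) = {0,1,2,3,4,8,10}
'a' @ 1: {1,9,10,11}  ✓accept
'a' @ 2: {1,9,10,11}  ✓accept
'a' @ 3: {1,9,10,11}  ✓accept
'b' @ 4: {}  — dead — no transitions
rest 'aab' ignored (set empty)
final: {}; accept 1 not in set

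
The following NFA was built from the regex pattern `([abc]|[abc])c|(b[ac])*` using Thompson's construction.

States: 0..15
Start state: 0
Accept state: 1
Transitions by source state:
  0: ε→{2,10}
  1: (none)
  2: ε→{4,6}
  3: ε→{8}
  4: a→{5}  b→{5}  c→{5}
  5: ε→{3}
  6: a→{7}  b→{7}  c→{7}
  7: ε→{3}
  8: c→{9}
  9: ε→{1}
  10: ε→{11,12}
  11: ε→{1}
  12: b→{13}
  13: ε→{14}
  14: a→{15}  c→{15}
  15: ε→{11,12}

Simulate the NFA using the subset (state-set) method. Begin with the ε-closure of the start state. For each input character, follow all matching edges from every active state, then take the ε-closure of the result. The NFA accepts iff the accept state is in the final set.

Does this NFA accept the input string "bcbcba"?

Answer: ACCEPT

Steps:
start: ε-closure({0}) = {0,1,2,4,6,10,11,12}
'b' @ 1: {3,5,7,8,13,14}
'c' @ 2: {1,9,11,12,15}  ✓accept
'b' @ 3: {13,14}
'c' @ 4: {1,11,12,15}  ✓accept
'b' @ 5: {13,14}
'a' @ 6: {1,11,12,15}  ✓accept
final: {1,11,12,15}; accept 1 in set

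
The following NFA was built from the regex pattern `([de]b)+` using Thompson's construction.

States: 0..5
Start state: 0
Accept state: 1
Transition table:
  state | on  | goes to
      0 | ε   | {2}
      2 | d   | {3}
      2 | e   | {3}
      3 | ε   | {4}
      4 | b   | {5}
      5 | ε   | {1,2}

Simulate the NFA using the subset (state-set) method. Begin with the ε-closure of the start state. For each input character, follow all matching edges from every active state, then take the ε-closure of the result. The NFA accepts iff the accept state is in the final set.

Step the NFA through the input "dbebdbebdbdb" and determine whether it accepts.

Answer: ACCEPT

Derivation:
S₀ = ε-closure({0}) = {0,2}
'd' @ 1: {3,4}
'b' @ 2: {1,2,5}  ✓accept
'e' @ 3: {3,4}
'b' @ 4: {1,2,5}  ✓accept
'd' @ 5: {3,4}
'b' @ 6: {1,2,5}  ✓accept
'e' @ 7: {3,4}
'b' @ 8: {1,2,5}  ✓accept
'd' @ 9: {3,4}
'b' @ 10: {1,2,5}  ✓accept
'd' @ 11: {3,4}
'b' @ 12: {1,2,5}  ✓accept
end set {1,2,5} — state 1 in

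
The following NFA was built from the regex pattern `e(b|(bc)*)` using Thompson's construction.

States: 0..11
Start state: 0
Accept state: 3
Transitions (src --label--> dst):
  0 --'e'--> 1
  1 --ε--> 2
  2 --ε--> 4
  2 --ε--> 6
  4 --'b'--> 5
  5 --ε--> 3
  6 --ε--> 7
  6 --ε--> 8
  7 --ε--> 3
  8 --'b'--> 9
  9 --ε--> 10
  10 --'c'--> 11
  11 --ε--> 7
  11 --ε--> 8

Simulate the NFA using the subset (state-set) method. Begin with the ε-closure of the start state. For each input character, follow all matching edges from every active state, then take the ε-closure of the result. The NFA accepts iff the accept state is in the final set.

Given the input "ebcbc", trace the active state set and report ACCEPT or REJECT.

start: ε-closure({0}) = {0}
'e' @ 1: {1,2,3,4,6,7,8}  ✓accept
'b' @ 2: {3,5,9,10}  ✓accept
'c' @ 3: {3,7,8,11}  ✓accept
'b' @ 4: {9,10}
'c' @ 5: {3,7,8,11}  ✓accept
after full input: {3,7,8,11}  (accept=3 in)

Answer: ACCEPT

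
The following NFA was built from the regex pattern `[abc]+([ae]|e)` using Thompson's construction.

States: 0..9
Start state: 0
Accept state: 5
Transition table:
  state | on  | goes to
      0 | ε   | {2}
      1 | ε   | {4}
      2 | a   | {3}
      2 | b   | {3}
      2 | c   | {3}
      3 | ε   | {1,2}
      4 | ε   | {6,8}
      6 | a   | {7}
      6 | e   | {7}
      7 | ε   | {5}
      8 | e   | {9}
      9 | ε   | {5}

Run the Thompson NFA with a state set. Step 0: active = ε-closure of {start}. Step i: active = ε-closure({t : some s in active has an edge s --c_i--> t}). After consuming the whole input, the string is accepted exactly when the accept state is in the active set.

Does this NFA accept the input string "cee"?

Answer: REJECT

Steps:
initial (ε-close {0}): {0,2}
'c' @ 1: {1,2,3,4,6,8}
'e' @ 2: {5,7,9}  ✓accept
'e' @ 3: {}  — dead — no transitions
final: {}; accept 5 not in set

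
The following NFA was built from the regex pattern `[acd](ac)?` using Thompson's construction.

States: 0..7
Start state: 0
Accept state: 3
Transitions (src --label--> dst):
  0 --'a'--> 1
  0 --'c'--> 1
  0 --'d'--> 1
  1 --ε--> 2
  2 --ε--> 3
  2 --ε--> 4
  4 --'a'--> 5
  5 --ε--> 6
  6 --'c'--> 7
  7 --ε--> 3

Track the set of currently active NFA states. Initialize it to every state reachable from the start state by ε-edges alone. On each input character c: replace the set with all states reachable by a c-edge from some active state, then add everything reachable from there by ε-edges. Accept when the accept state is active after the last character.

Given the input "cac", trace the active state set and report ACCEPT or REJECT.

Answer: ACCEPT

Trace:
initial (ε-close {0}): {0}
'c' @ 1: {1,2,3,4}  ✓accept
'a' @ 2: {5,6}
'c' @ 3: {3,7}  ✓accept
final: {3,7}; accept 3 in set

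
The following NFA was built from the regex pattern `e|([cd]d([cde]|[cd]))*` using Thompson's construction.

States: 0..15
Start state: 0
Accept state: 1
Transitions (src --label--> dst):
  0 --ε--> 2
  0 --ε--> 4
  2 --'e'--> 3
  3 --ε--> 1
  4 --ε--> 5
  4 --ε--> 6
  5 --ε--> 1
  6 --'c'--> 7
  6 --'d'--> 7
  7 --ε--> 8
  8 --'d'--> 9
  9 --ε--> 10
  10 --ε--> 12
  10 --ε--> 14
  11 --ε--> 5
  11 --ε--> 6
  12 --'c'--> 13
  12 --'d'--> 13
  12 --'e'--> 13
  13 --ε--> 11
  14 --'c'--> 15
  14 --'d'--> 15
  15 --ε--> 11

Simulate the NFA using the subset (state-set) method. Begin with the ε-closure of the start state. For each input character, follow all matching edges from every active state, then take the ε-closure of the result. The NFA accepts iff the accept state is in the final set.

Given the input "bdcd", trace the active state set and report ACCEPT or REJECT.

start: ε-closure({0}) = {0,1,2,4,5,6}
'b' @ 1: {}  — state set empty
rest 'dcd' ignored (set empty)
final: {}; accept 1 not in set

Answer: REJECT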